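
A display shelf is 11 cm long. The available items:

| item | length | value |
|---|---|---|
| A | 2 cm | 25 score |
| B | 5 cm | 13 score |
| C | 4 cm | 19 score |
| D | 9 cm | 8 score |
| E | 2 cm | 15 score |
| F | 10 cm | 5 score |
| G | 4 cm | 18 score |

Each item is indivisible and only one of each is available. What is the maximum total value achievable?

62 score

This is a 0/1 knapsack; check combinations near the capacity.
- A+C+G: length 2+4+4=10, value 25+19+18=62
- A+C+E: length 2+4+2=8, value 25+19+15=59
- A+E+G: length 2+2+4=8, value 25+15+18=58
Best: 62 score.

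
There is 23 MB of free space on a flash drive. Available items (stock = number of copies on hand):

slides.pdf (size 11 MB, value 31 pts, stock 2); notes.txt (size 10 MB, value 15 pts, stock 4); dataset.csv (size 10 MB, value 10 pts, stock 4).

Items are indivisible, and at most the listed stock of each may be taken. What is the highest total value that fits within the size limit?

Best selections within size 23 and stock limits:
- 2×slides.pdf: size 22, value 62
- 1×slides.pdf + 1×notes.txt: size 21, value 46
Best: 62 pts.

62 pts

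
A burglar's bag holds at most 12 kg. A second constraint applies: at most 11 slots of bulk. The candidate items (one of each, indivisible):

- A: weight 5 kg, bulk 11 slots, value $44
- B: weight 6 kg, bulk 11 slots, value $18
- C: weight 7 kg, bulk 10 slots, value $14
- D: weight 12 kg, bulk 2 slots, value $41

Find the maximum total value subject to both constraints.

Feasible sets respecting both limits:
- A: weight 5, bulk 11, value 44
- D: weight 12, bulk 2, value 41
- B: weight 6, bulk 11, value 18
- C: weight 7, bulk 10, value 14
Best: $44.

$44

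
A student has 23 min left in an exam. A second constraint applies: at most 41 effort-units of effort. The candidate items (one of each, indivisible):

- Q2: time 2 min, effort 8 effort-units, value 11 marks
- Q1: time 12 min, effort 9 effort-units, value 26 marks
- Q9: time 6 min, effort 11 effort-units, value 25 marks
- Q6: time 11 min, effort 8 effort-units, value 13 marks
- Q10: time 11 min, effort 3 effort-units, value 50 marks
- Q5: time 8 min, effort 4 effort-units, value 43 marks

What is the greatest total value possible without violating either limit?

Feasible sets respecting both limits:
- Q2+Q10+Q5: time 21, effort 15, value 104
- Q10+Q5: time 19, effort 7, value 93
- Q2+Q9+Q10: time 19, effort 22, value 86
- Q2+Q1+Q5: time 22, effort 21, value 80
Best: 104 marks.

104 marks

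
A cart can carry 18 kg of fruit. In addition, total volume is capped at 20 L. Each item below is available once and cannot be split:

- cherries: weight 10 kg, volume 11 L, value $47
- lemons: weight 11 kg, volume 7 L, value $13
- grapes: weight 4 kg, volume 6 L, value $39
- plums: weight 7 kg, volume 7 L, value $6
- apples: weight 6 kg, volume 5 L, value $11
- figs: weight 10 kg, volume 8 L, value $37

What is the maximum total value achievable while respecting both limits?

$86

Feasible sets respecting both limits:
- cherries+grapes: weight 14, volume 17, value 86
- grapes+figs: weight 14, volume 14, value 76
- cherries+apples: weight 16, volume 16, value 58
- grapes+plums+apples: weight 17, volume 18, value 56
Best: $86.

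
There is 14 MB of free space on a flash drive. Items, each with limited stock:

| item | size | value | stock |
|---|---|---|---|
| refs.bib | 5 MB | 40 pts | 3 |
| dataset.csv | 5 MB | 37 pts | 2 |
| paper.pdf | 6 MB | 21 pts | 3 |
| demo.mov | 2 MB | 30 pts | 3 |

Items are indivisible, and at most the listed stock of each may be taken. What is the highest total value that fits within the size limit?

Top feasible selections:
- 2×refs.bib + 2×demo.mov: size 14, value 140
- 1×refs.bib + 1×dataset.csv + 2×demo.mov: size 14, value 137
Best: 140 pts.

140 pts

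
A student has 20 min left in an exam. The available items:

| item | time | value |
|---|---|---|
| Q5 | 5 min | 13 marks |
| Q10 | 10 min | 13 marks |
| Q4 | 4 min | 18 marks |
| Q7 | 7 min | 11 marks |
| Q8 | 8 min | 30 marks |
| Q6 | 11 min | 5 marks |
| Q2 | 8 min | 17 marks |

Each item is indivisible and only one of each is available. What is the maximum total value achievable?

Check high-value combinations within 20 min:
- Q4+Q8+Q2: time 4+8+8=20, value 18+30+17=65
- Q5+Q4+Q8: time 5+4+8=17, value 13+18+30=61
- Q4+Q7+Q8: time 4+7+8=19, value 18+11+30=59
- Q5+Q7+Q8: time 5+7+8=20, value 13+11+30=54
Best: 65 marks.

65 marks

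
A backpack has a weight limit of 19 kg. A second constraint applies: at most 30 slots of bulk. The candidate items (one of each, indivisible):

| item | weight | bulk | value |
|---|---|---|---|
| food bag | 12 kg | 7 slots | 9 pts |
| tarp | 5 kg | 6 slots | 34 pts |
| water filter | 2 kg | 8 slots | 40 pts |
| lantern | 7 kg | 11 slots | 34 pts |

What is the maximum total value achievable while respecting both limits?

108 pts

Feasible sets respecting both limits:
- tarp+water filter+lantern: weight 14, bulk 25, value 108
- food bag+tarp+water filter: weight 19, bulk 21, value 83
- tarp+water filter: weight 7, bulk 14, value 74
- water filter+lantern: weight 9, bulk 19, value 74
Best: 108 pts.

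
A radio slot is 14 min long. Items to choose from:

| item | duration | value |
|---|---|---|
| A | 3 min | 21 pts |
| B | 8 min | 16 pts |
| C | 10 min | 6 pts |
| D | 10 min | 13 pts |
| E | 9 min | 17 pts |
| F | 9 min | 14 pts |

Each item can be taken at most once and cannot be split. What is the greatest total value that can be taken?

Check high-value combinations within 14 min:
- A+E: duration 3+9=12, value 21+17=38
- A+B: duration 3+8=11, value 21+16=37
- A+F: duration 3+9=12, value 21+14=35
- A+D: duration 3+10=13, value 21+13=34
Best: 38 pts.

38 pts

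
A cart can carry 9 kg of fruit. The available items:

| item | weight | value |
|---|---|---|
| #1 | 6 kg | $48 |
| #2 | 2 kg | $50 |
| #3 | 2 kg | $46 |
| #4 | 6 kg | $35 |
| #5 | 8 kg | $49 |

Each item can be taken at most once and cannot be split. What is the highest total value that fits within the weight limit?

$98

Check high-value combinations within 9 kg:
- #1+#2: weight 6+2=8, value 48+50=98
- #2+#3: weight 2+2=4, value 50+46=96
- #1+#3: weight 6+2=8, value 48+46=94
- #2+#4: weight 2+6=8, value 50+35=85
Best: $98.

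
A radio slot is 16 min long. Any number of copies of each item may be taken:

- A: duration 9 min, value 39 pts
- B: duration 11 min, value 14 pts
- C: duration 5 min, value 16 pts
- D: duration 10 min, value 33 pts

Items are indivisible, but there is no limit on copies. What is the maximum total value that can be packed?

55 pts

Best value-per-unit is A at 39/9; filling with it alone gives 1×39 = 39.
Optimal mix: 1×A + 1×C → duration 14, value 55.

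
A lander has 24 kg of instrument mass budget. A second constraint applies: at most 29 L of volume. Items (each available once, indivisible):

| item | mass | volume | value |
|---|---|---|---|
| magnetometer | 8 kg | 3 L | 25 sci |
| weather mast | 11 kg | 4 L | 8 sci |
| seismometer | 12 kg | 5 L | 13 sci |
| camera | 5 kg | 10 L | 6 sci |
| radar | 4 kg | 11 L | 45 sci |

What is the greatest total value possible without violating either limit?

Feasible sets respecting both limits:
- magnetometer+seismometer+radar: mass 24, volume 19, value 83
- magnetometer+weather mast+radar: mass 23, volume 18, value 78
- magnetometer+camera+radar: mass 17, volume 24, value 76
- magnetometer+radar: mass 12, volume 14, value 70
Best: 83 sci.

83 sci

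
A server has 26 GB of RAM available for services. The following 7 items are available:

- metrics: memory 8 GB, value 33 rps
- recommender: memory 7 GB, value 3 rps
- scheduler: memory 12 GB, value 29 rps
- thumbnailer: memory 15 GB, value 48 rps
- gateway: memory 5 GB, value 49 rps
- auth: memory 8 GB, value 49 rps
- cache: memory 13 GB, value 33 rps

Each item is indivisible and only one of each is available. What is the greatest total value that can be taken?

131 rps

Check high-value combinations within 26 GB:
- metrics+gateway+auth: memory 8+5+8=21, value 33+49+49=131
- gateway+auth+cache: memory 5+8+13=26, value 49+49+33=131
- scheduler+gateway+auth: memory 12+5+8=25, value 29+49+49=127
Best: 131 rps.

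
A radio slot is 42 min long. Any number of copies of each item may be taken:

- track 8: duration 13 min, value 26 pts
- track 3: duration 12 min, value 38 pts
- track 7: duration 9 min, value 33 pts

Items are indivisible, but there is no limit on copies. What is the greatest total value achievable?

Best value-per-unit is track 7 at 33/9; filling with it alone gives 4×33 = 132.
Optimal mix: 2×track 3 + 2×track 7 → duration 42, value 142.

142 pts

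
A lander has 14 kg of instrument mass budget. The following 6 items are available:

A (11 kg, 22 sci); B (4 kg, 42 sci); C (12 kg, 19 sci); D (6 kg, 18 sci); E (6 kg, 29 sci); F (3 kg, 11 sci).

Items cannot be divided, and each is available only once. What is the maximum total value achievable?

82 sci

Check high-value combinations within 14 kg:
- B+E+F: mass 4+6+3=13, value 42+29+11=82
- B+E: mass 4+6=10, value 42+29=71
- B+D+F: mass 4+6+3=13, value 42+18+11=71
- B+D: mass 4+6=10, value 42+18=60
Best: 82 sci.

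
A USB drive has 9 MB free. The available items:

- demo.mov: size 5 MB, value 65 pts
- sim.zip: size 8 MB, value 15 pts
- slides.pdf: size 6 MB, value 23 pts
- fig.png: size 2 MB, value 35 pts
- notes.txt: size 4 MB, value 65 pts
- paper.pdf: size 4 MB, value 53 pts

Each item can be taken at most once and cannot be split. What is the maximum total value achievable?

130 pts

Check high-value combinations within 9 MB:
- demo.mov+notes.txt: size 5+4=9, value 65+65=130
- notes.txt+paper.pdf: size 4+4=8, value 65+53=118
- demo.mov+paper.pdf: size 5+4=9, value 65+53=118
- fig.png+notes.txt: size 2+4=6, value 35+65=100
Best: 130 pts.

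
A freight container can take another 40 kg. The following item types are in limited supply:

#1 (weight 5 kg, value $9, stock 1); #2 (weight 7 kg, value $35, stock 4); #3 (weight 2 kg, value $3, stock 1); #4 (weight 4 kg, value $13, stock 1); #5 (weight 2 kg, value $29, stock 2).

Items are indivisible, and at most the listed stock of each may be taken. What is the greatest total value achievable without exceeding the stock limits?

Top feasible selections:
- 4×#2 + 1×#3 + 1×#4 + 2×#5: weight 38, value 214
- 4×#2 + 1×#4 + 2×#5: weight 36, value 211
- 1×#1 + 4×#2 + 1×#3 + 2×#5: weight 39, value 210
- 1×#1 + 4×#2 + 2×#5: weight 37, value 207
Best: $214.

$214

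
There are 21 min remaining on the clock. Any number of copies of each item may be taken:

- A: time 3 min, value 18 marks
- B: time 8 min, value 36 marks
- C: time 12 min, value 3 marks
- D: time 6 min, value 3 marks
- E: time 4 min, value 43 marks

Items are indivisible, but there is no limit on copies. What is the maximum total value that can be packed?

Best value-per-unit is E at 43/4, and filling with it alone uses time 5×4=20. No mix of the others beats 5×43 = 215.

215 marks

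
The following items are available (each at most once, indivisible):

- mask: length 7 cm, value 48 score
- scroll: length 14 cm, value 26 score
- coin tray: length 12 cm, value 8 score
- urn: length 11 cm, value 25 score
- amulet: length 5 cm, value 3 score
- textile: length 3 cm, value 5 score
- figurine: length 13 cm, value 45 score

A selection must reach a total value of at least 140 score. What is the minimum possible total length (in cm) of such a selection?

45

Subsets with value ≥ 140, sorted by total length:
- mask+scroll+urn+figurine: length 45, value 144
- mask+scroll+urn+textile+figurine: length 48, value 149
- mask+scroll+urn+amulet+figurine: length 50, value 147
- mask+scroll+urn+amulet+textile+figurine: length 53, value 152
Minimum length: 45 cm.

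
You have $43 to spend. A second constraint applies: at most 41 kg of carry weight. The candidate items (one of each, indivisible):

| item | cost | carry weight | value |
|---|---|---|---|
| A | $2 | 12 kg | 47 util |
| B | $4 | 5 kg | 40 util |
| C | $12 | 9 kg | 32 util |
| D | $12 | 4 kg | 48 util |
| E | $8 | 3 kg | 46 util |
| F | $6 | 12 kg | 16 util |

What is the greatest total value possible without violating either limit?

213 util

Feasible sets respecting both limits:
- A+B+C+D+E: cost 38, carry weight 33, value 213
- A+B+D+E+F: cost 32, carry weight 36, value 197
- A+C+D+E+F: cost 40, carry weight 40, value 189
Best: 213 util.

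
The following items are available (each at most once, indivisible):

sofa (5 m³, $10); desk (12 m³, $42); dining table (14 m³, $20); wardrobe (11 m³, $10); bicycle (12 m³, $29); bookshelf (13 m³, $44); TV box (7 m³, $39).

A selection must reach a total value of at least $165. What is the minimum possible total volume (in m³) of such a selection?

Subsets with value ≥ 165, sorted by total volume:
- desk+dining table+bicycle+bookshelf+TV box: volume 58, value 174
- sofa+desk+wardrobe+bicycle+bookshelf+TV box: volume 60, value 174
- sofa+desk+dining table+wardrobe+bookshelf+TV box: volume 62, value 165
- sofa+desk+dining table+bicycle+bookshelf+TV box: volume 63, value 184
Minimum volume: 58 m³.

58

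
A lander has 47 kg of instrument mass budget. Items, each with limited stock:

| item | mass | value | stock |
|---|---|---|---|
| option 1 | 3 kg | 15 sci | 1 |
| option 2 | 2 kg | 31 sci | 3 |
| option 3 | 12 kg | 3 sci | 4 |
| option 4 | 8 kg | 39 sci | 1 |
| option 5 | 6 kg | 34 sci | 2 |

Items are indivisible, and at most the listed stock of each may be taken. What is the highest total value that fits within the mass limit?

Top feasible selections:
- 1×option 1 + 3×option 2 + 1×option 3 + 1×option 4 + 2×option 5: mass 41, value 218
- 1×option 1 + 3×option 2 + 1×option 4 + 2×option 5: mass 29, value 215
Best: 218 sci.

218 sci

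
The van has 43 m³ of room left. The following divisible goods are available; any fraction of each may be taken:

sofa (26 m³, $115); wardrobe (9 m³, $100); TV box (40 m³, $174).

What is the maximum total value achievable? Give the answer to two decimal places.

Take in order of value per unit:
- wardrobe (100/9 per unit): all 9 → value 100, running total 100.00
- sofa (115/26 per unit): all 26 → value 115, running total 215.00
- TV box (174/40 per unit): 8 of 40 → value 8×174/40 = 34.8000, running total 249.80
Total 249.80.

249.80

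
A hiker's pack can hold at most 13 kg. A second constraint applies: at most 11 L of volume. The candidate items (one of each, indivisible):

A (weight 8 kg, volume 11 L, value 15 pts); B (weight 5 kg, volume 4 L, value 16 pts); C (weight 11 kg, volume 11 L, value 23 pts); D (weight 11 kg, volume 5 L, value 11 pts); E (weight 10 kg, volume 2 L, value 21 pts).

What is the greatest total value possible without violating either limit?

Feasible sets respecting both limits:
- C: weight 11, volume 11, value 23
- E: weight 10, volume 2, value 21
- B: weight 5, volume 4, value 16
- A: weight 8, volume 11, value 15
Best: 23 pts.

23 pts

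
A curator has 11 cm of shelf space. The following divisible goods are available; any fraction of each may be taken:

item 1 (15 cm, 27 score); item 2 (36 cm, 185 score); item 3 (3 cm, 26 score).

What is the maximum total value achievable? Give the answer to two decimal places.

Take in order of value per unit:
- item 3 (26/3 per unit): all 3 → value 26, running total 26.00
- item 2 (185/36 per unit): 8 of 36 → value 8×185/36 = 41.1111, running total 67.11
Total 67.11.

67.11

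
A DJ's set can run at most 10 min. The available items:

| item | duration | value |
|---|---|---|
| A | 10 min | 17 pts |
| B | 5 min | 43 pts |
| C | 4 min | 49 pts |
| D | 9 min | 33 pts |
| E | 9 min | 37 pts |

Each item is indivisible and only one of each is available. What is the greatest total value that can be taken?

92 pts

This is a 0/1 knapsack; check combinations near the capacity.
- B+C: duration 5+4=9, value 43+49=92
- C: duration 4, value 49
- B: duration 5, value 43
- E: duration 9, value 37
Best: 92 pts.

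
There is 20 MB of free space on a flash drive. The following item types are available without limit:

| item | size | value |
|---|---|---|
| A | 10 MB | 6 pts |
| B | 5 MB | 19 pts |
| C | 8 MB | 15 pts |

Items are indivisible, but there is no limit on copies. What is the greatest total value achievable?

Best value-per-unit is B at 19/5, and filling with it alone uses size 4×5=20. No mix of the others beats 4×19 = 76.

76 pts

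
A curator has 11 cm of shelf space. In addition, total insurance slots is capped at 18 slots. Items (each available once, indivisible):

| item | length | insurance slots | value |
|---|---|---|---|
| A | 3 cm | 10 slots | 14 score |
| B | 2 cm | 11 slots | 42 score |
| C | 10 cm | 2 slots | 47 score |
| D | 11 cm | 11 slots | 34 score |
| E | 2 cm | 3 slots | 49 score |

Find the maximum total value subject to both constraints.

Feasible sets respecting both limits:
- B+E: length 4, insurance slots 14, value 91
- A+E: length 5, insurance slots 13, value 63
- E: length 2, insurance slots 3, value 49
Best: 91 score.

91 score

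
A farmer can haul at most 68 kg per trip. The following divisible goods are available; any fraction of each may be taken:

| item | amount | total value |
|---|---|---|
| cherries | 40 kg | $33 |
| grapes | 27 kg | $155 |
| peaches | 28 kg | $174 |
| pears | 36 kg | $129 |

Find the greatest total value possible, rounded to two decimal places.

Take in order of value per unit:
- peaches (174/28 per unit): all 28 → value 174, running total 174.00
- grapes (155/27 per unit): all 27 → value 155, running total 329.00
- pears (129/36 per unit): 13 of 36 → value 13×129/36 = 46.5833, running total 375.58
Total 375.58.

375.58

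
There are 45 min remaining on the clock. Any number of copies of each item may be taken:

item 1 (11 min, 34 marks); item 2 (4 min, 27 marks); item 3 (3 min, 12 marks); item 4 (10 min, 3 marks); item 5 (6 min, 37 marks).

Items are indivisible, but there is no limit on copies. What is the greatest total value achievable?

Best value-per-unit is item 2 at 27/4, and filling with it alone uses time 11×4=44. No mix of the others beats 11×27 = 297.

297 marks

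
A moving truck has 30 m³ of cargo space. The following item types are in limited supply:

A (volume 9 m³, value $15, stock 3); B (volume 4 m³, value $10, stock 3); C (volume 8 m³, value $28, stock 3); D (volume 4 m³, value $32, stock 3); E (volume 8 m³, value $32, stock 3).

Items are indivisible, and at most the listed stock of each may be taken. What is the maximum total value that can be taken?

$160

Best selections within volume 30 and stock limits:
- 3×D + 2×E: volume 28, value 160
- 1×C + 3×D + 1×E: volume 28, value 156
- 2×C + 3×D: volume 28, value 152
- 2×B + 3×D + 1×E: volume 28, value 148
Best: $160.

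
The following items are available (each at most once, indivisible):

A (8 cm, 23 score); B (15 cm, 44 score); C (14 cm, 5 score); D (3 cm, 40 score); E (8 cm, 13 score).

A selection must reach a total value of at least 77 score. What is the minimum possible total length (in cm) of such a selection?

Subsets with value ≥ 77, sorted by total length:
- B+D: length 18, value 84
- A+B+D: length 26, value 107
- B+D+E: length 26, value 97
Minimum length: 18 cm.

18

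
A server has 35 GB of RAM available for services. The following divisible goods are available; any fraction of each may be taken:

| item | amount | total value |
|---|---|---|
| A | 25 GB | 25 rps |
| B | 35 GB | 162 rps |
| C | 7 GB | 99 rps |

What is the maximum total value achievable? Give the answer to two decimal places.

Take in order of value per unit:
- C (99/7 per unit): all 7 → value 99, running total 99.00
- B (162/35 per unit): 28 of 35 → value 28×162/35 = 129.6000, running total 228.60
Total 228.60.

228.60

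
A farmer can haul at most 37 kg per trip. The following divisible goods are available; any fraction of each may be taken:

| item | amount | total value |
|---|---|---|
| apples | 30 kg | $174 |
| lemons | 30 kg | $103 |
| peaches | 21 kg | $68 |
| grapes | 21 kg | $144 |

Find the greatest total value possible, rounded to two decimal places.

Take in order of value per unit:
- grapes (144/21 per unit): all 21 → value 144, running total 144.00
- apples (174/30 per unit): 16 of 30 → value 16×174/30 = 92.8000, running total 236.80
Total 236.80.

236.80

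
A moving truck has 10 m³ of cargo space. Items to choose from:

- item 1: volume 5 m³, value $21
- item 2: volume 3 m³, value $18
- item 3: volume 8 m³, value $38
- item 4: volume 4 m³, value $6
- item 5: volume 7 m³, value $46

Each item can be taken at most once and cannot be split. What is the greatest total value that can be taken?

Check high-value combinations within 10 m³:
- item 2+item 5: volume 3+7=10, value 18+46=64
- item 5: volume 7, value 46
- item 1+item 2: volume 5+3=8, value 21+18=39
- item 3: volume 8, value 38
Best: $64.

$64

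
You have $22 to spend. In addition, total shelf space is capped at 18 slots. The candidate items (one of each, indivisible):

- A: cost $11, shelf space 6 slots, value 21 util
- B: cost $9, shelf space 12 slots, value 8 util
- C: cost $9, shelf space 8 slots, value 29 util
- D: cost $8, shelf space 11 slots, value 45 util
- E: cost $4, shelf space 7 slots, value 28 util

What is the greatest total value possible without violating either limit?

Feasible sets respecting both limits:
- D+E: cost 12, shelf space 18, value 73
- A+D: cost 19, shelf space 17, value 66
- C+E: cost 13, shelf space 15, value 57
Best: 73 util.

73 util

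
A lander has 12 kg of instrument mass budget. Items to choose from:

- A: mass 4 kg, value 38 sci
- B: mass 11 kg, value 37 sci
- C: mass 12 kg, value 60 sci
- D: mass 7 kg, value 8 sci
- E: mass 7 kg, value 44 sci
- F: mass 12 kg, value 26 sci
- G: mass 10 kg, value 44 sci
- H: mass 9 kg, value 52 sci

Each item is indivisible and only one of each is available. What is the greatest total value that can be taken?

This is a 0/1 knapsack; check combinations near the capacity.
- A+E: mass 4+7=11, value 38+44=82
- C: mass 12, value 60
- H: mass 9, value 52
Best: 82 sci.

82 sci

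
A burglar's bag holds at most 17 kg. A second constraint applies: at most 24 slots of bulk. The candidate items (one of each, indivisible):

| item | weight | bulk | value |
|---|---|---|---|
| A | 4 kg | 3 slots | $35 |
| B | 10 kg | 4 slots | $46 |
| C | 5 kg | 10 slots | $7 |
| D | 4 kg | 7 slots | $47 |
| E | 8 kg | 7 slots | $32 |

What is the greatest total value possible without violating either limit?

$114

Feasible sets respecting both limits:
- A+D+E: weight 16, bulk 17, value 114
- B+D: weight 14, bulk 11, value 93
- A+C+D: weight 13, bulk 20, value 89
Best: $114.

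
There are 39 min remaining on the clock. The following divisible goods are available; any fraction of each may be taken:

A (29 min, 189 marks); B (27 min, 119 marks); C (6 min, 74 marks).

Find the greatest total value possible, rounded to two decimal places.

Take in order of value per unit:
- C (74/6 per unit): all 6 → value 74, running total 74.00
- A (189/29 per unit): all 29 → value 189, running total 263.00
- B (119/27 per unit): 4 of 27 → value 4×119/27 = 17.6296, running total 280.63
Total 280.63.

280.63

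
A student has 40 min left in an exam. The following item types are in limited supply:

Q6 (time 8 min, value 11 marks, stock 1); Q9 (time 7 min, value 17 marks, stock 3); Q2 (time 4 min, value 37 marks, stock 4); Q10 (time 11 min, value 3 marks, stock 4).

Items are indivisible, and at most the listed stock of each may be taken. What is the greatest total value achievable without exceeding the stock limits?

199 marks

Top feasible selections:
- 3×Q9 + 4×Q2: time 37, value 199
- 1×Q6 + 2×Q9 + 4×Q2: time 38, value 193
- 2×Q9 + 4×Q2: time 30, value 182
- 1×Q6 + 1×Q9 + 4×Q2: time 31, value 176
Best: 199 marks.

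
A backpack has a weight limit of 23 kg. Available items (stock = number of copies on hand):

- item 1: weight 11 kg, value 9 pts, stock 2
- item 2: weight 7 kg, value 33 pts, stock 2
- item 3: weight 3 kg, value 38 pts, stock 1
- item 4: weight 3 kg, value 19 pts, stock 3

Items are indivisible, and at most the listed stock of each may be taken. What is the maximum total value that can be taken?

Best selections within weight 23 and stock limits:
- 2×item 2 + 1×item 3 + 2×item 4: weight 23, value 142
- 1×item 2 + 1×item 3 + 3×item 4: weight 19, value 128
Best: 142 pts.

142 pts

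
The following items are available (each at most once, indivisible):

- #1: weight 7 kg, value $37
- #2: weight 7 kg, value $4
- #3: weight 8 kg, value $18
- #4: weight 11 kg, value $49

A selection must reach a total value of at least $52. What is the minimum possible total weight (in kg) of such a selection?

15

Subsets with value ≥ 52, sorted by total weight:
- #1+#3: weight 15, value 55
- #1+#4: weight 18, value 86
Minimum weight: 15 kg.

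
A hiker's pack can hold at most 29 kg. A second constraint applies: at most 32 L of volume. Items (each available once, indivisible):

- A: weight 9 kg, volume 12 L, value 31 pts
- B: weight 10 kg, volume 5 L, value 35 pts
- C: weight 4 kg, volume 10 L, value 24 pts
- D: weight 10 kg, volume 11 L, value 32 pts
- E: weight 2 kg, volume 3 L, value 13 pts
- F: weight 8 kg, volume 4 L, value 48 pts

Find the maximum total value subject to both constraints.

127 pts

Feasible sets respecting both limits:
- A+B+E+F: weight 29, volume 24, value 127
- A+D+E+F: weight 29, volume 30, value 124
- B+C+E+F: weight 24, volume 22, value 120
- C+D+E+F: weight 24, volume 28, value 117
Best: 127 pts.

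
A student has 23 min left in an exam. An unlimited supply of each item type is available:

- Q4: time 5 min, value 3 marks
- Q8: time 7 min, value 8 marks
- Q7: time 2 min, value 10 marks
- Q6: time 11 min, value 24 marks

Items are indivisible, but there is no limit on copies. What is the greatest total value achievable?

110 marks

Best value-per-unit is Q7 at 10/2, and filling with it alone uses time 11×2=22. No mix of the others beats 11×10 = 110.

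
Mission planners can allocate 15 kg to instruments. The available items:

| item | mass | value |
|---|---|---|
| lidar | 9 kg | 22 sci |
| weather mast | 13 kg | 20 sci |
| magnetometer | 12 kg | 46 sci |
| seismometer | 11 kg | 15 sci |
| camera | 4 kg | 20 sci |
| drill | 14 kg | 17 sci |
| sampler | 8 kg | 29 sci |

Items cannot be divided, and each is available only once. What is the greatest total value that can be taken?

Check high-value combinations within 15 kg:
- camera+sampler: mass 4+8=12, value 20+29=49
- magnetometer: mass 12, value 46
- lidar+camera: mass 9+4=13, value 22+20=42
- seismometer+camera: mass 11+4=15, value 15+20=35
- sampler: mass 8, value 29
Best: 49 sci.

49 sci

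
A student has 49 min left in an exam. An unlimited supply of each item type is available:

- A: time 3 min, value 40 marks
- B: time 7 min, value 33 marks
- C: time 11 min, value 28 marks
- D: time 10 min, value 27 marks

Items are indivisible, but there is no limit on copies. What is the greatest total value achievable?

Best value-per-unit is A at 40/3, and filling with it alone uses time 16×3=48. No mix of the others beats 16×40 = 640.

640 marks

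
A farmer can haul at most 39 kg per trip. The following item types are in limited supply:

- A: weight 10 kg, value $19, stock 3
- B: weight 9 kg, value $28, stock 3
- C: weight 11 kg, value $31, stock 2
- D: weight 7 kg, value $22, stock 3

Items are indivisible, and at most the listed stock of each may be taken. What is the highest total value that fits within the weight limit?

Best selections within weight 39 and stock limits:
- 2×B + 3×D: weight 39, value 122
- 3×B + 1×C: weight 38, value 115
- 1×B + 2×C + 1×D: weight 38, value 112
Best: $122.

$122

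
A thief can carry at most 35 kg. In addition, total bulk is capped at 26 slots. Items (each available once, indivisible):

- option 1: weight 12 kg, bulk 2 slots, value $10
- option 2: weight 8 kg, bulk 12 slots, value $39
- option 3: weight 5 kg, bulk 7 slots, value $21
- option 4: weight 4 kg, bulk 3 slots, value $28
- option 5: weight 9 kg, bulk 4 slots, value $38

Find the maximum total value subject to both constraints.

Feasible sets respecting both limits:
- option 2+option 3+option 4+option 5: weight 26, bulk 26, value 126
- option 1+option 2+option 4+option 5: weight 33, bulk 21, value 115
- option 1+option 2+option 3+option 5: weight 34, bulk 25, value 108
Best: $126.

$126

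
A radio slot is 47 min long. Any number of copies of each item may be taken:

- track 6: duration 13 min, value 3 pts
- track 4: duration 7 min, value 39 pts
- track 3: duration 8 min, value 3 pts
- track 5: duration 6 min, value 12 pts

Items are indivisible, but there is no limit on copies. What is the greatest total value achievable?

Best value-per-unit is track 4 at 39/7, and filling with it alone uses duration 6×7=42. No mix of the others beats 6×39 = 234.

234 pts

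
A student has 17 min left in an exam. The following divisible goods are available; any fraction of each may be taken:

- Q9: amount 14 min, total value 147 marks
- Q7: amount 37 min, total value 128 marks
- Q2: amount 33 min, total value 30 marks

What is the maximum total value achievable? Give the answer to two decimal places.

157.38

Take in order of value per unit:
- Q9 (147/14 per unit): all 14 → value 147, running total 147.00
- Q7 (128/37 per unit): 3 of 37 → value 3×128/37 = 10.3784, running total 157.38
Total 157.38.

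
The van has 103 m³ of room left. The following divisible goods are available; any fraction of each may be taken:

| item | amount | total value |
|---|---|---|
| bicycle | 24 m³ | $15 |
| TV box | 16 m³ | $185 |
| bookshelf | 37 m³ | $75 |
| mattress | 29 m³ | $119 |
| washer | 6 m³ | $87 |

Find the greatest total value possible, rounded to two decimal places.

475.38

Take in order of value per unit:
- washer (87/6 per unit): all 6 → value 87, running total 87.00
- TV box (185/16 per unit): all 16 → value 185, running total 272.00
- mattress (119/29 per unit): all 29 → value 119, running total 391.00
- bookshelf (75/37 per unit): all 37 → value 75, running total 466.00
- bicycle (15/24 per unit): 15 of 24 → value 15×15/24 = 9.3750, running total 475.38
Total 475.38.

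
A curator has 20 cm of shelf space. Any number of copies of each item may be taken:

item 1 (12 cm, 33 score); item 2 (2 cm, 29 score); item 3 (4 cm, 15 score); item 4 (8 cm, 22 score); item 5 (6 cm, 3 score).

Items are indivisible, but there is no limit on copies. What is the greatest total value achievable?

290 score

Best value-per-unit is item 2 at 29/2, and filling with it alone uses length 10×2=20. No mix of the others beats 10×29 = 290.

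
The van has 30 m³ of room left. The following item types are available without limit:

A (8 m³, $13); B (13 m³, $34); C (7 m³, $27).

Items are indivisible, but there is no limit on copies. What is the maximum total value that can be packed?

$108

Best value-per-unit is C at 27/7, and filling with it alone uses volume 4×7=28. No mix of the others beats 4×27 = 108.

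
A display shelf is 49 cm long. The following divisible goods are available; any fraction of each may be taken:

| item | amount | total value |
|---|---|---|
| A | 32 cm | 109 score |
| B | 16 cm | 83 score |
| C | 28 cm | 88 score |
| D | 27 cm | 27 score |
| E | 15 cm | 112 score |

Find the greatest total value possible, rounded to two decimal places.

Take in order of value per unit:
- E (112/15 per unit): all 15 → value 112, running total 112.00
- B (83/16 per unit): all 16 → value 83, running total 195.00
- A (109/32 per unit): 18 of 32 → value 18×109/32 = 61.3125, running total 256.31
Total 256.31.

256.31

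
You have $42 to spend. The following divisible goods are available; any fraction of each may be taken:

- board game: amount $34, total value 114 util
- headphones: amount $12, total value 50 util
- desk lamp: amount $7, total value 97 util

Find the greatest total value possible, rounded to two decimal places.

Take in order of value per unit:
- desk lamp (97/7 per unit): all 7 → value 97, running total 97.00
- headphones (50/12 per unit): all 12 → value 50, running total 147.00
- board game (114/34 per unit): 23 of 34 → value 23×114/34 = 77.1176, running total 224.12
Total 224.12.

224.12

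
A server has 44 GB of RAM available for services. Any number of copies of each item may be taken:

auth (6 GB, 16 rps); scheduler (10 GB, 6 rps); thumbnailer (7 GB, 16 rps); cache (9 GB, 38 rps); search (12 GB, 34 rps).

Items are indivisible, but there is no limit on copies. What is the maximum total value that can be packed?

168 rps

Best value-per-unit is cache at 38/9; filling with it alone gives 4×38 = 152.
Optimal mix: 1×auth + 4×cache → memory 42, value 168.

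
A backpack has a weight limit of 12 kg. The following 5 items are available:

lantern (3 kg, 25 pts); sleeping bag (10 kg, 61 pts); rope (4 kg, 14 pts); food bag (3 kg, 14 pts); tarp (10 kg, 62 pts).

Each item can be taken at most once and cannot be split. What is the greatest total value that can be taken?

62 pts

Check high-value combinations within 12 kg:
- tarp: weight 10, value 62
- sleeping bag: weight 10, value 61
- lantern+rope+food bag: weight 3+4+3=10, value 25+14+14=53
- lantern+food bag: weight 3+3=6, value 25+14=39
- lantern+rope: weight 3+4=7, value 25+14=39
Best: 62 pts.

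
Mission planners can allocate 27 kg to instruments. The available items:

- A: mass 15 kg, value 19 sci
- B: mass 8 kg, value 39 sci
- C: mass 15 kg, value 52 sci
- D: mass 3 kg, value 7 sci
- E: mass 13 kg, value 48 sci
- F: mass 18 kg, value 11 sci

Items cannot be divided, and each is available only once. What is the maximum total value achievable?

98 sci

Check high-value combinations within 27 kg:
- B+C+D: mass 8+15+3=26, value 39+52+7=98
- B+D+E: mass 8+3+13=24, value 39+7+48=94
- B+C: mass 8+15=23, value 39+52=91
- B+E: mass 8+13=21, value 39+48=87
- A+B+D: mass 15+8+3=26, value 19+39+7=65
Best: 98 sci.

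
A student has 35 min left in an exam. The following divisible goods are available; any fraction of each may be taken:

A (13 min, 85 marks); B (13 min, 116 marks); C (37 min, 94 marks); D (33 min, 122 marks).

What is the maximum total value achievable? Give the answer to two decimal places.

234.27

Take in order of value per unit:
- B (116/13 per unit): all 13 → value 116, running total 116.00
- A (85/13 per unit): all 13 → value 85, running total 201.00
- D (122/33 per unit): 9 of 33 → value 9×122/33 = 33.2727, running total 234.27
Total 234.27.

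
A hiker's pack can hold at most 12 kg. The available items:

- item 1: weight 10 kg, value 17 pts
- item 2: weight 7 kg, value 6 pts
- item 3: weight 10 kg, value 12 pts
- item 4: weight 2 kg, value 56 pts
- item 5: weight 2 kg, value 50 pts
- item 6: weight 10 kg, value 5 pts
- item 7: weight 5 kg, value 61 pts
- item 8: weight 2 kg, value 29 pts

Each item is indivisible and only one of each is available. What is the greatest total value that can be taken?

Check high-value combinations within 12 kg:
- item 4+item 5+item 7+item 8: weight 2+2+5+2=11, value 56+50+61+29=196
- item 4+item 5+item 7: weight 2+2+5=9, value 56+50+61=167
- item 4+item 7+item 8: weight 2+5+2=9, value 56+61+29=146
Best: 196 pts.

196 pts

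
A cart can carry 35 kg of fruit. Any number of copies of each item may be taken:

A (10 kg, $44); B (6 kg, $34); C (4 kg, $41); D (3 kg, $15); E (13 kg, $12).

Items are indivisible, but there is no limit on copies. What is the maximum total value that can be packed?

Best value-per-unit is C at 41/4; filling with it alone gives 8×41 = 328.
Optimal mix: 8×C + 1×D → weight 35, value 343.

$343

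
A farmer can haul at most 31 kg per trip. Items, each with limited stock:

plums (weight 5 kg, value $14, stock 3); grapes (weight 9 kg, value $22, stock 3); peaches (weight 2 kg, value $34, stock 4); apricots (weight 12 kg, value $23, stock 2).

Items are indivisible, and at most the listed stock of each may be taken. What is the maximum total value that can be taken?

Best selections within weight 31 and stock limits:
- 1×plums + 2×grapes + 4×peaches: weight 31, value 194
- 2×plums + 4×peaches + 1×apricots: weight 30, value 187
Best: $194.

$194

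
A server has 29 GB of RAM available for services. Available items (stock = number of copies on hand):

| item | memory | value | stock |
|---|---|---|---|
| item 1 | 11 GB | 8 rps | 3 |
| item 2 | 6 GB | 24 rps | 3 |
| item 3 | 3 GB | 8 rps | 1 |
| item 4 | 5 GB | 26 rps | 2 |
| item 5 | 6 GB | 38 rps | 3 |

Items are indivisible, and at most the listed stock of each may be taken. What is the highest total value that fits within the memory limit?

Best selections within memory 29 and stock limits:
- 2×item 4 + 3×item 5: memory 28, value 166
- 1×item 2 + 1×item 4 + 3×item 5: memory 29, value 164
- 1×item 2 + 2×item 4 + 2×item 5: memory 28, value 152
- 2×item 2 + 1×item 4 + 2×item 5: memory 29, value 150
Best: 166 rps.

166 rps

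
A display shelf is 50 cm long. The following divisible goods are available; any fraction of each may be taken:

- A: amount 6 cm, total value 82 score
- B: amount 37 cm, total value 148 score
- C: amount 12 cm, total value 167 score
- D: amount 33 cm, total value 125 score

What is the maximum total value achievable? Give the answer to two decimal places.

Take in order of value per unit:
- C (167/12 per unit): all 12 → value 167, running total 167.00
- A (82/6 per unit): all 6 → value 82, running total 249.00
- B (148/37 per unit): 32 of 37 → value 32×148/37 = 128.0000, running total 377.00
Total 377.00.

377.00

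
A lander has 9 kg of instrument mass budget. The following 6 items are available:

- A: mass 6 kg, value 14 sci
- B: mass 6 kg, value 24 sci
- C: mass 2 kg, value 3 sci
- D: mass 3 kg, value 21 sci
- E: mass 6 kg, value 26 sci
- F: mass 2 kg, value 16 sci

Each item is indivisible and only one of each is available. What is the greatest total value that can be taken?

Check high-value combinations within 9 kg:
- D+E: mass 3+6=9, value 21+26=47
- B+D: mass 6+3=9, value 24+21=45
- E+F: mass 6+2=8, value 26+16=42
- C+D+F: mass 2+3+2=7, value 3+21+16=40
- B+F: mass 6+2=8, value 24+16=40
Best: 47 sci.

47 sci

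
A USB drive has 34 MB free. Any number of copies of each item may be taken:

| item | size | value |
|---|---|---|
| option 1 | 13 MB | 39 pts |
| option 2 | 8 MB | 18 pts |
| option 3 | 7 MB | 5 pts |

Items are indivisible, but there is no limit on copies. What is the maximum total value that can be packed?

Best value-per-unit is option 1 at 39/13; filling with it alone gives 2×39 = 78.
Optimal mix: 2×option 1 + 1×option 2 → size 34, value 96.

96 pts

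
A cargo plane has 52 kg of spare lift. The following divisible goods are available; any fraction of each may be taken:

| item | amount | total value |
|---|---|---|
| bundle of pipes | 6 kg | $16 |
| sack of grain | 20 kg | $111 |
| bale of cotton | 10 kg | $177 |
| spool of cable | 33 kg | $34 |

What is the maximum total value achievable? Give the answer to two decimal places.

Take in order of value per unit:
- bale of cotton (177/10 per unit): all 10 → value 177, running total 177.00
- sack of grain (111/20 per unit): all 20 → value 111, running total 288.00
- bundle of pipes (16/6 per unit): all 6 → value 16, running total 304.00
- spool of cable (34/33 per unit): 16 of 33 → value 16×34/33 = 16.4848, running total 320.48
Total 320.48.

320.48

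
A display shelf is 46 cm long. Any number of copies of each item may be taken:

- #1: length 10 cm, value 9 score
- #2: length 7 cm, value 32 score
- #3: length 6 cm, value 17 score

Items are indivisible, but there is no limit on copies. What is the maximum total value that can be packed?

192 score

Best value-per-unit is #2 at 32/7, and filling with it alone uses length 6×7=42. No mix of the others beats 6×32 = 192.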